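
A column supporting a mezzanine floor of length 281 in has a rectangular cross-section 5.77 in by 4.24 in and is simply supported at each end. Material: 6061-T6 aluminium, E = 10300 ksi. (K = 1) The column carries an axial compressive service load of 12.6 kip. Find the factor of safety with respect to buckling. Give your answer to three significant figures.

n ≈ 3.74

Buckling occurs about the weak axis: I_min = h·b³/12 with b = 4.24 in (the shorter side).
I_min = 5.77×4.24³/12 = 36.65 in⁴
Effective length L_e = K·L = 1 × 281 = 281.0 in
P_cr = π²EI / L_e² = π² × 10300×10³ × 36.65 / 281.0² = 4.719×10^4 lb
Factor of safety n = P_cr / P = 47.186 / 12.6 = 3.74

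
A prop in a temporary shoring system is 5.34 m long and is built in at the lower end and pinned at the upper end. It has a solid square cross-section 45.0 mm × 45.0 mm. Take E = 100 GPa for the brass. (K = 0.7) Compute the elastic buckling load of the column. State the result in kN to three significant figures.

I = a⁴/12 = 45.0⁴/12 = 3.417×10^5 mm⁴
I = 3.417×10^5 mm⁴ = 3.417×10^-7 m⁴
Effective length L_e = K·L = 0.7 × 5.34 = 3.738 m
P_cr = π²EI / L_e² = π² × 100×10⁹ × 3.417×10^-7 / 3.738² = 2.414×10^4 N

P_cr ≈ 24.1 kN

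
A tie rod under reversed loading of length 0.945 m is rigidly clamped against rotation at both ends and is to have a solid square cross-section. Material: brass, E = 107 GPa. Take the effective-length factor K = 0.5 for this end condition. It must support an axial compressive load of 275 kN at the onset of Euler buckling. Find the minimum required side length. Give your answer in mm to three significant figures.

a ≈ 28.9 mm

L_e = K·L = 0.5 × 0.945 = 0.4725 m
Required I = P_cr·L_e²/(π²E) = 2.750×10^5 × 0.4725² / (π² × 1.07×10^11) = 5.814×10^-8 m⁴
I_req = 5.814×10^4 mm⁴
Solid square: I = a⁴/12  ⇒  a = (12I)^(1/4) = (12×5.814×10^4)^(1/4) = 28.9 mm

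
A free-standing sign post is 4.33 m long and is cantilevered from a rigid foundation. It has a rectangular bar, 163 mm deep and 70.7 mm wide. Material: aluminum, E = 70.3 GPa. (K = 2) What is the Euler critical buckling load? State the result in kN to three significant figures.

Buckling occurs about the weak axis: I_min = h·b³/12 with b = 70.7 mm (the shorter side).
I_min = 163×70.7³/12 = 4.800×10^6 mm⁴
I = 4.800×10^6 mm⁴ = 4.800×10^-6 m⁴
Effective length L_e = K·L = 2 × 4.33 = 8.660 m
P_cr = π²EI / L_e² = π² × 70.3×10⁹ × 4.800×10^-6 / 8.660² = 4.441×10^4 N

P_cr ≈ 44.4 kN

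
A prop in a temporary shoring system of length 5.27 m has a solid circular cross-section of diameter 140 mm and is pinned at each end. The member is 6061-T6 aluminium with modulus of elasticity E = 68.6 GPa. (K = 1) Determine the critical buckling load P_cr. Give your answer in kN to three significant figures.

P_cr ≈ 460 kN

I = πd⁴/64 = π×140⁴/64 = 1.886×10^7 mm⁴
I = 1.886×10^7 mm⁴ = 1.886×10^-5 m⁴
Effective length L_e = K·L = 1 × 5.27 = 5.270 m
P_cr = π²EI / L_e² = π² × 68.6×10⁹ × 1.886×10^-5 / 5.270² = 4.597×10^5 N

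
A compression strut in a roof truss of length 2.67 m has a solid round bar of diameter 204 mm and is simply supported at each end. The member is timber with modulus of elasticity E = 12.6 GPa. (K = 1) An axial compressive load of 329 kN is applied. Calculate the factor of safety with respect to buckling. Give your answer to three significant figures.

I = πd⁴/64 = π×204⁴/64 = 8.501×10^7 mm⁴
I = 8.501×10^7 mm⁴ = 8.501×10^-5 m⁴
Effective length L_e = K·L = 1 × 2.67 = 2.670 m
P_cr = π²EI / L_e² = π² × 12.6×10⁹ × 8.501×10^-5 / 2.670² = 1.483×10^6 N
Factor of safety n = P_cr / P = 1483.0 / 329 = 4.51

n ≈ 4.51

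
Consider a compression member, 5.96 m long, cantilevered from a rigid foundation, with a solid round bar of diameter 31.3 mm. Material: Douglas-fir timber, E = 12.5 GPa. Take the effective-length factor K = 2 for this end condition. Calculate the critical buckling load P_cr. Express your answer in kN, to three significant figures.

P_cr ≈ 0.0409 kN

I = πd⁴/64 = π×31.3⁴/64 = 4.711×10^4 mm⁴
I = 4.711×10^4 mm⁴ = 4.711×10^-8 m⁴
Effective length L_e = K·L = 2 × 5.96 = 11.92 m
P_cr = π²EI / L_e² = π² × 12.5×10⁹ × 4.711×10^-8 / 11.92² = 40.91 N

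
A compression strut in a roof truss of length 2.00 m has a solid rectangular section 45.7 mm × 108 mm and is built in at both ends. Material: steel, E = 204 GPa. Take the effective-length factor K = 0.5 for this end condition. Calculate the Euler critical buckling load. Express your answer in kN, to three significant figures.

P_cr ≈ 1730 kN

Buckling occurs about the weak axis: I_min = h·b³/12 with b = 45.7 mm (the shorter side).
I_min = 108×45.7³/12 = 8.590×10^5 mm⁴
I = 8.590×10^5 mm⁴ = 8.590×10^-7 m⁴
Effective length L_e = K·L = 0.5 × 2.00 = 1.000 m
P_cr = π²EI / L_e² = π² × 204×10⁹ × 8.590×10^-7 / 1.000² = 1.730×10^6 N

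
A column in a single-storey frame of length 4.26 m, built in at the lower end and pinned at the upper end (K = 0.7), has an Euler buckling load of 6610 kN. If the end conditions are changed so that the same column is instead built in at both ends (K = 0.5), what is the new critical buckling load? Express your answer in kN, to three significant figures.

P_cr ≈ 13000 kN

P_cr ∝ 1/K², so P_cr,new = P_cr,old × (K_old/K_new)² = 6610 × (0.7/0.5)²
= 6610 × 1.960 = 13000 kN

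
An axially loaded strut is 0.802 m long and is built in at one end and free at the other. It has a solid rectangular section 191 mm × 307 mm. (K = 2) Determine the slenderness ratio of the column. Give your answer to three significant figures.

λ ≈ 29.1

Buckling occurs about the weak axis: I_min = h·b³/12 with b = 191 mm (the shorter side).
I_min = 307×191³/12 = 1.783×10^8 mm⁴
A = 5.864×10^4 mm²;  r_min = √(I/A) = √(1.783×10^8/5.864×10^4) = 55.14 mm
L_e = K·L = 2 × 0.802 m = 1.604 m = 1604.0 mm
λ = L_e / r_min = 1604.0 / 55.14 = 29.1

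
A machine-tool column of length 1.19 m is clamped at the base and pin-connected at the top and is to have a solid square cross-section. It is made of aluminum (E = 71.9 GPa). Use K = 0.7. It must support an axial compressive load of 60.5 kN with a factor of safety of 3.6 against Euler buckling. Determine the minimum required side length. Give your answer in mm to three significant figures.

Required P_cr = n·P = 3.6 × 60.5 = 217.8 kN
L_e = K·L = 0.7 × 1.19 = 0.8330 m
Required I = P_cr·L_e²/(π²E) = 2.178×10^5 × 0.8330² / (π² × 7.19×10^10) = 2.130×10^-7 m⁴
I_req = 2.130×10^5 mm⁴
Solid square: I = a⁴/12  ⇒  a = (12I)^(1/4) = (12×2.130×10^5)^(1/4) = 40.0 mm

a ≈ 40.0 mm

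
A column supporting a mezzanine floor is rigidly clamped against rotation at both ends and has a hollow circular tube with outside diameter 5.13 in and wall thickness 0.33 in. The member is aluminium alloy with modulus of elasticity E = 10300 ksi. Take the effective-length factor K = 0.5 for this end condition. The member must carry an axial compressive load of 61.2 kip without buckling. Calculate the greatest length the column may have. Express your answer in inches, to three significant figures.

L_max ≈ 309 in

Inner diameter d_i = 5.13 − 2×0.33 = 4.470 in
I = π(d_o⁴ − d_i⁴)/64 = π(5.13⁴ − 4.470⁴)/64 = 14.40 in⁴
At the buckling limit P_cr = P = 6.120×10^4 lb
From P_cr = π²EI/(K·L)²:  L = (1/K)·√(π²EI/P_cr) = (1/0.5)·√(π²×1.03×10^7×14.40/6.120×10^4)
L = 309 in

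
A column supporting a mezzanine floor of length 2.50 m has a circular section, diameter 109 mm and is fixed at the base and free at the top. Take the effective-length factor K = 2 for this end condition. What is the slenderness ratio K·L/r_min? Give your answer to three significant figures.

For a solid circle r = d/4 = 109/4 = 27.25 mm
L_e = K·L = 2 × 2.50 m = 5.000 m = 5000.0 mm
λ = L_e / r_min = 5000.0 / 27.25 = 183

λ ≈ 183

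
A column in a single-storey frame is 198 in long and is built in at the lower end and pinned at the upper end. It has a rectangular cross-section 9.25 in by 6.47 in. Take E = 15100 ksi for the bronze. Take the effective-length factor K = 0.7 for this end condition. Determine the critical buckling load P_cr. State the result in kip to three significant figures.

Buckling occurs about the weak axis: I_min = h·b³/12 with b = 6.47 in (the shorter side).
I_min = 9.25×6.47³/12 = 208.8 in⁴
Effective length L_e = K·L = 0.7 × 198 = 138.6 in
P_cr = π²EI / L_e² = π² × 15100×10³ × 208.8 / 138.6² = 1.620×10^6 lb

P_cr ≈ 1620 kip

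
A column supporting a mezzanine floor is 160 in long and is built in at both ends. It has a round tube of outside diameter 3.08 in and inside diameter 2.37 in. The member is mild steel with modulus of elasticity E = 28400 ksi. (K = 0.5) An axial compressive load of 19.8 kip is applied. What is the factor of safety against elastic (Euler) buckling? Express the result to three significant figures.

d_o = 3.08 in, d_i = 2.37 in
I = π(d_o⁴ − d_i⁴)/64 = π(3.08⁴ − 2.370⁴)/64 = 2.869 in⁴
Effective length L_e = K·L = 0.5 × 160 = 80.00 in
P_cr = π²EI / L_e² = π² × 28400×10³ × 2.869 / 80.00² = 1.256×10^5 lb
Factor of safety n = P_cr / P = 125.64 / 19.8 = 6.35

n ≈ 6.35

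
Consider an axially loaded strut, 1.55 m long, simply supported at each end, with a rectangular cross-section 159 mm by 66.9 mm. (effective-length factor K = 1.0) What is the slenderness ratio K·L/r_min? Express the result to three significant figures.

Buckling occurs about the weak axis: I_min = h·b³/12 with b = 66.9 mm (the shorter side).
I_min = 159×66.9³/12 = 3.967×10^6 mm⁴
A = 1.064×10^4 mm²;  r_min = √(I/A) = √(3.967×10^6/1.064×10^4) = 19.31 mm
L_e = K·L = 1 × 1.55 m = 1.550 m = 1550.0 mm
λ = L_e / r_min = 1550.0 / 19.31 = 80.3

λ ≈ 80.3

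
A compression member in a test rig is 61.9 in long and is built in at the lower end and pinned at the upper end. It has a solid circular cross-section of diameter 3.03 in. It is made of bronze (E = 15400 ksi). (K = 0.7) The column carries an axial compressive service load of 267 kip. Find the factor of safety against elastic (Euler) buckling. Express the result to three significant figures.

n ≈ 1.25

I = πd⁴/64 = π×3.03⁴/64 = 4.138 in⁴
Effective length L_e = K·L = 0.7 × 61.9 = 43.33 in
P_cr = π²EI / L_e² = π² × 15400×10³ × 4.138 / 43.33² = 3.350×10^5 lb
Factor of safety n = P_cr / P = 334.95 / 267 = 1.25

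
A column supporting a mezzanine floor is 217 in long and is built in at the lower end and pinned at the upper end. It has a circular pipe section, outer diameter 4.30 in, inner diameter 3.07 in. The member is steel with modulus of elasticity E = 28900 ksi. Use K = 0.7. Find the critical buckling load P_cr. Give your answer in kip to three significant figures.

d_o = 4.30 in, d_i = 3.07 in
I = π(d_o⁴ − d_i⁴)/64 = π(4.30⁴ − 3.070⁴)/64 = 12.42 in⁴
Effective length L_e = K·L = 0.7 × 217 = 151.9 in
P_cr = π²EI / L_e² = π² × 28900×10³ × 12.42 / 151.9² = 1.536×10^5 lb

P_cr ≈ 154 kip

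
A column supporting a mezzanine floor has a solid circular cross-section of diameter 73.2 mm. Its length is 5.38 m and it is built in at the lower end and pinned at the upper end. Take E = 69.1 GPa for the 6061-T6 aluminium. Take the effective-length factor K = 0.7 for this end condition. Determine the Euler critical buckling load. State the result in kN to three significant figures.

I = πd⁴/64 = π×73.2⁴/64 = 1.409×10^6 mm⁴
I = 1.409×10^6 mm⁴ = 1.409×10^-6 m⁴
Effective length L_e = K·L = 0.7 × 5.38 = 3.766 m
P_cr = π²EI / L_e² = π² × 69.1×10⁹ × 1.409×10^-6 / 3.766² = 6.777×10^4 N

P_cr ≈ 67.8 kN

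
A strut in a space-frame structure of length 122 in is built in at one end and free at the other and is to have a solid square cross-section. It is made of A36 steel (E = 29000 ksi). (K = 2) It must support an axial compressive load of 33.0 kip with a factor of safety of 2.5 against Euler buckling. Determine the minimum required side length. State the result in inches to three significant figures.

Required P_cr = n·P = 2.5 × 33.0 = 82.50 kip
L_e = K·L = 2 × 122 = 244.0 in
Required I = P_cr·L_e²/(π²E) = 8.250×10^4 × 244.0² / (π² × 2.90×10^7) = 17.16 in⁴
Solid square: I = a⁴/12  ⇒  a = (12I)^(1/4) = (12×17.16)^(1/4) = 3.79 in

a ≈ 3.79 in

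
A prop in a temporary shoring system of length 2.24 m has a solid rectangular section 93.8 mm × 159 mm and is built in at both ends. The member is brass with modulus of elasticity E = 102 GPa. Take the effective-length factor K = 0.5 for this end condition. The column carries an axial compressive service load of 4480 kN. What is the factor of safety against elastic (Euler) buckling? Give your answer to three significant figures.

n ≈ 1.96

Buckling occurs about the weak axis: I_min = h·b³/12 with b = 93.8 mm (the shorter side).
I_min = 159×93.8³/12 = 1.094×10^7 mm⁴
I = 1.094×10^7 mm⁴ = 1.094×10^-5 m⁴
Effective length L_e = K·L = 0.5 × 2.24 = 1.120 m
P_cr = π²EI / L_e² = π² × 102×10⁹ × 1.094×10^-5 / 1.120² = 8.776×10^6 N
Factor of safety n = P_cr / P = 8775.8 / 4480 = 1.96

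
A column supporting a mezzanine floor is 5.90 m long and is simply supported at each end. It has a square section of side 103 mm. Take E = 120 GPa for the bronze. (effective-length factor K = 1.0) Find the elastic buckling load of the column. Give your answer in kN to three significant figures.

P_cr ≈ 319 kN

I = a⁴/12 = 103⁴/12 = 9.379×10^6 mm⁴
I = 9.379×10^6 mm⁴ = 9.379×10^-6 m⁴
Effective length L_e = K·L = 1 × 5.90 = 5.900 m
P_cr = π²EI / L_e² = π² × 120×10⁹ × 9.379×10^-6 / 5.900² = 3.191×10^5 N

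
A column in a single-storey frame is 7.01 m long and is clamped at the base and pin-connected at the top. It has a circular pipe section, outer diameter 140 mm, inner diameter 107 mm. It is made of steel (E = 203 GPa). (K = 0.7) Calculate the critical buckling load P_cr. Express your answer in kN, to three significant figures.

d_o = 140 mm, d_i = 107 mm
I = π(d_o⁴ − d_i⁴)/64 = π(140⁴ − 107.0⁴)/64 = 1.242×10^7 mm⁴
I = 1.242×10^7 mm⁴ = 1.242×10^-5 m⁴
Effective length L_e = K·L = 0.7 × 7.01 = 4.907 m
P_cr = π²EI / L_e² = π² × 203×10⁹ × 1.242×10^-5 / 4.907² = 1.034×10^6 N

P_cr ≈ 1030 kN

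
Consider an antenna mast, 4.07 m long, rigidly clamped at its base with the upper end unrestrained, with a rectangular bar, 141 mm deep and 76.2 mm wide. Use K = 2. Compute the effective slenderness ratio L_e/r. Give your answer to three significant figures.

λ ≈ 370

For a rectangle r_min = b/√12 = 76.2/√12 = 22.00 mm
L_e = K·L = 2 × 4.07 m = 8.140 m = 8140.0 mm
λ = L_e / r_min = 8140.0 / 22.00 = 370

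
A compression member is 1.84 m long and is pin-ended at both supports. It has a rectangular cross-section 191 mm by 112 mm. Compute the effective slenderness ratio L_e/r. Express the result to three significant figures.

For a rectangle r_min = b/√12 = 112/√12 = 32.33 mm
L_e = K·L = 1 × 1.84 m = 1.840 m = 1840.0 mm
λ = L_e / r_min = 1840.0 / 32.33 = 56.9

λ ≈ 56.9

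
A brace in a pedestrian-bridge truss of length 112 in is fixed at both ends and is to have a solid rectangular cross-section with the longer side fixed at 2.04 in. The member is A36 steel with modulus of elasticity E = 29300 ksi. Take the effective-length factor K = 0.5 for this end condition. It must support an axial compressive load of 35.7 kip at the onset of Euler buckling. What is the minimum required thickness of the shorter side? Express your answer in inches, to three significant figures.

L_e = K·L = 0.5 × 112 = 56.00 in
Required I = P_cr·L_e²/(π²E) = 3.570×10^4 × 56.00² / (π² × 2.93×10^7) = 0.3871 in⁴
Rectangle, weak axis: I_min = h·b³/12 with h = 2.04 in fixed  ⇒  b = (12I/h)^(1/3) = 1.32 in

b ≈ 1.32 in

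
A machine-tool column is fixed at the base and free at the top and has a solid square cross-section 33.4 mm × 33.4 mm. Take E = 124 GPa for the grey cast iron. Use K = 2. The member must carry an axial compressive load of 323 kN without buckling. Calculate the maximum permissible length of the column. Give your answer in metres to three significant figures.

L_max ≈ 0.313 m

I = a⁴/12 = 33.4⁴/12 = 1.037×10^5 mm⁴
I = 1.037×10^-7 m⁴
At the buckling limit P_cr = P = 3.230×10^5 N
From P_cr = π²EI/(K·L)²:  L = (1/K)·√(π²EI/P_cr) = (1/2)·√(π²×1.24×10^11×1.037×10^-7/3.230×10^5)
L = 0.313 m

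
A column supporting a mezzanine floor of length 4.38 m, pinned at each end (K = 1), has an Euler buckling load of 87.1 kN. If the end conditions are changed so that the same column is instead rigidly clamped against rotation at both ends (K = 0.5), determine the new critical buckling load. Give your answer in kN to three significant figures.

P_cr ≈ 348 kN

P_cr ∝ 1/K², so P_cr,new = P_cr,old × (K_old/K_new)² = 87.1 × (1/0.5)²
= 87.1 × 4.000 = 348 kN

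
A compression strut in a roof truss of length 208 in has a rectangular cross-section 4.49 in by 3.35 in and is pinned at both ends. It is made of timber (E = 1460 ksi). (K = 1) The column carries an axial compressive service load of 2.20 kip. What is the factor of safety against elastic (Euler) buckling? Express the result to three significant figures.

Buckling occurs about the weak axis: I_min = h·b³/12 with b = 3.35 in (the shorter side).
I_min = 4.49×3.35³/12 = 14.07 in⁴
Effective length L_e = K·L = 1 × 208 = 208.0 in
P_cr = π²EI / L_e² = π² × 1460×10³ × 14.07 / 208.0² = 4.685×10^3 lb
Factor of safety n = P_cr / P = 4.6852 / 2.20 = 2.13

n ≈ 2.13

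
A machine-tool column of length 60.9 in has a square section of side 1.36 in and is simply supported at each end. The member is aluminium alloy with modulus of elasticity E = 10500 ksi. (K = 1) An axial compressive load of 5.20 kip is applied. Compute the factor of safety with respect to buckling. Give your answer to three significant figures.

n ≈ 1.53

I = a⁴/12 = 1.36⁴/12 = 0.2851 in⁴
Effective length L_e = K·L = 1 × 60.9 = 60.90 in
P_cr = π²EI / L_e² = π² × 10500×10³ × 0.2851 / 60.90² = 7.966×10^3 lb
Factor of safety n = P_cr / P = 7.9658 / 5.20 = 1.53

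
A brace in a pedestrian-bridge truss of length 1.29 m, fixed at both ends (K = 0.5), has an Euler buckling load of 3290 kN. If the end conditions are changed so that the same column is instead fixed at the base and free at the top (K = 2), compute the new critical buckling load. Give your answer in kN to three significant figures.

P_cr ≈ 206 kN

P_cr ∝ 1/K², so P_cr,new = P_cr,old × (K_old/K_new)² = 3290 × (0.5/2)²
= 3290 × 0.06250 = 206 kN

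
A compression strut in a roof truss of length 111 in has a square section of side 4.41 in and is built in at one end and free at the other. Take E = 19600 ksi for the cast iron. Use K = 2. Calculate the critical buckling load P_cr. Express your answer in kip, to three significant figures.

P_cr ≈ 124 kip

I = a⁴/12 = 4.41⁴/12 = 31.52 in⁴
Effective length L_e = K·L = 2 × 111 = 222.0 in
P_cr = π²EI / L_e² = π² × 19600×10³ × 31.52 / 222.0² = 1.237×10^5 lb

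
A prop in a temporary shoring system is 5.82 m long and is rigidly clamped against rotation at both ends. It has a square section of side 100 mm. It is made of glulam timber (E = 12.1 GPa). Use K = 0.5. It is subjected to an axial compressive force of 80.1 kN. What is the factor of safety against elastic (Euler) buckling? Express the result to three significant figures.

n ≈ 1.47

I = a⁴/12 = 100⁴/12 = 8.333×10^6 mm⁴
I = 8.333×10^6 mm⁴ = 8.333×10^-6 m⁴
Effective length L_e = K·L = 0.5 × 5.82 = 2.910 m
P_cr = π²EI / L_e² = π² × 12.1×10⁹ × 8.333×10^-6 / 2.910² = 1.175×10^5 N
Factor of safety n = P_cr / P = 117.52 / 80.1 = 1.47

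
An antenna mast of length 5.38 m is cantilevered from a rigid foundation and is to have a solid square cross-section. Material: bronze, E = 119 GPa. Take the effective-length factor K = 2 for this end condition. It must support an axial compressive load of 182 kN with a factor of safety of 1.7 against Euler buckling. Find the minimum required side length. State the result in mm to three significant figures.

a ≈ 138 mm

Required P_cr = n·P = 1.7 × 182 = 309.4 kN
L_e = K·L = 2 × 5.38 = 10.76 m
Required I = P_cr·L_e²/(π²E) = 3.094×10^5 × 10.76² / (π² × 1.19×10^11) = 3.050×10^-5 m⁴
I_req = 3.050×10^7 mm⁴
Solid square: I = a⁴/12  ⇒  a = (12I)^(1/4) = (12×3.050×10^7)^(1/4) = 138 mm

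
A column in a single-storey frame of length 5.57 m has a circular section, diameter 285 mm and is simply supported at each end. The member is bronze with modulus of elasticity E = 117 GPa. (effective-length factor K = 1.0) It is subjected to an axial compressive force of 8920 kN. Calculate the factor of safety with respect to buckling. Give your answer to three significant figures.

I = πd⁴/64 = π×285⁴/64 = 3.239×10^8 mm⁴
I = 3.239×10^8 mm⁴ = 3.239×10^-4 m⁴
Effective length L_e = K·L = 1 × 5.57 = 5.570 m
P_cr = π²EI / L_e² = π² × 117×10⁹ × 3.239×10^-4 / 5.570² = 1.205×10^7 N
Factor of safety n = P_cr / P = 12054 / 8920 = 1.35

n ≈ 1.35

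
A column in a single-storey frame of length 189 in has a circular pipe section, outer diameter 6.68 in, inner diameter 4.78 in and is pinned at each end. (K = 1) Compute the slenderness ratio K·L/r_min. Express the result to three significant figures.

λ ≈ 92.0

d_o = 6.68 in, d_i = 4.78 in
I = π(d_o⁴ − d_i⁴)/64 = π(6.68⁴ − 4.780⁴)/64 = 72.11 in⁴
A = 17.10 in²;  r_min = √(I/A) = √(72.11/17.10) = 2.054 in
L_e = K·L = 1 × 189 = 189.0 in
λ = L_e / r_min = 189.00 / 2.054 = 92.0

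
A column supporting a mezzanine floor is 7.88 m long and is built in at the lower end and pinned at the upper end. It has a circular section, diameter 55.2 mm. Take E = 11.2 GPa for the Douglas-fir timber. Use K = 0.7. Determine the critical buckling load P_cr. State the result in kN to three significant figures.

P_cr ≈ 1.66 kN

I = πd⁴/64 = π×55.2⁴/64 = 4.557×10^5 mm⁴
I = 4.557×10^5 mm⁴ = 4.557×10^-7 m⁴
Effective length L_e = K·L = 0.7 × 7.88 = 5.516 m
P_cr = π²EI / L_e² = π² × 11.2×10⁹ × 4.557×10^-7 / 5.516² = 1.656×10^3 N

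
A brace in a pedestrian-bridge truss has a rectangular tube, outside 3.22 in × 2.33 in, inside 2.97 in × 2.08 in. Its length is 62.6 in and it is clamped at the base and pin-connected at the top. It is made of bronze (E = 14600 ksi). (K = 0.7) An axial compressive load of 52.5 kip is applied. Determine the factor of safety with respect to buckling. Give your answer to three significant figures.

n ≈ 1.67

Weak-axis I_min = (h_o·b_o³ − h_i·b_i³)/12 with b_o = 2.33, b_i = 2.080 in (shorter outer/inner sides).
I_min = (3.22×2.33³ − 2.970×2.080³)/12 = 1.167 in⁴
Effective length L_e = K·L = 0.7 × 62.6 = 43.82 in
P_cr = π²EI / L_e² = π² × 14600×10³ × 1.167 / 43.82² = 8.758×10^4 lb
Factor of safety n = P_cr / P = 87.575 / 52.5 = 1.67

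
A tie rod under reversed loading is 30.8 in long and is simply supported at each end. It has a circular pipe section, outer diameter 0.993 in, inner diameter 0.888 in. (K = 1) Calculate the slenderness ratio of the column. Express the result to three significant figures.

d_o = 0.993 in, d_i = 0.888 in
I = π(d_o⁴ − d_i⁴)/64 = π(0.993⁴ − 0.8880⁴)/64 = 1.720×10^-2 in⁴
A = 0.1551 in²;  r_min = √(I/A) = √(1.720×10^-2/0.1551) = 0.3330 in
L_e = K·L = 1 × 30.8 = 30.80 in
λ = L_e / r_min = 30.800 / 0.3330 = 92.5

λ ≈ 92.5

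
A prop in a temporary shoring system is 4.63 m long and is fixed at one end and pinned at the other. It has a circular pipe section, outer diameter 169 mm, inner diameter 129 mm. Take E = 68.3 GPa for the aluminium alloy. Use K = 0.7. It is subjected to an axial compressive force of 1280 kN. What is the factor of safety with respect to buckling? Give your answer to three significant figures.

n ≈ 1.33

d_o = 169 mm, d_i = 129 mm
I = π(d_o⁴ − d_i⁴)/64 = π(169⁴ − 129.0⁴)/64 = 2.645×10^7 mm⁴
I = 2.645×10^7 mm⁴ = 2.645×10^-5 m⁴
Effective length L_e = K·L = 0.7 × 4.63 = 3.241 m
P_cr = π²EI / L_e² = π² × 68.3×10⁹ × 2.645×10^-5 / 3.241² = 1.697×10^6 N
Factor of safety n = P_cr / P = 1697.3 / 1280 = 1.33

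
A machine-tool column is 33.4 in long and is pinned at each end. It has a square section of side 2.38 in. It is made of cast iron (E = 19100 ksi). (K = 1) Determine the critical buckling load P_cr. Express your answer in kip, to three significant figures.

P_cr ≈ 452 kip

I = a⁴/12 = 2.38⁴/12 = 2.674 in⁴
Effective length L_e = K·L = 1 × 33.4 = 33.40 in
P_cr = π²EI / L_e² = π² × 19100×10³ × 2.674 / 33.40² = 4.518×10^5 lb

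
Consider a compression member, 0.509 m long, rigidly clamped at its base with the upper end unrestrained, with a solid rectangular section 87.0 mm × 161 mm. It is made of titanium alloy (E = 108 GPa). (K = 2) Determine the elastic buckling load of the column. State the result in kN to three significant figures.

Buckling occurs about the weak axis: I_min = h·b³/12 with b = 87.0 mm (the shorter side).
I_min = 161×87.0³/12 = 8.835×10^6 mm⁴
I = 8.835×10^6 mm⁴ = 8.835×10^-6 m⁴
Effective length L_e = K·L = 2 × 0.509 = 1.018 m
P_cr = π²EI / L_e² = π² × 108×10⁹ × 8.835×10^-6 / 1.018² = 9.087×10^6 N

P_cr ≈ 9090 kN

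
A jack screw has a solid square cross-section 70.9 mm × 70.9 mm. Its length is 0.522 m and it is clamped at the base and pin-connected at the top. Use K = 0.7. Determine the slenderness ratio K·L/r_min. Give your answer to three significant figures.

For a square r = a/√12 = 70.9/√12 = 20.47 mm
L_e = K·L = 0.7 × 0.522 m = 0.3654 m = 365.40 mm
λ = L_e / r_min = 365.40 / 20.47 = 17.9

λ ≈ 17.9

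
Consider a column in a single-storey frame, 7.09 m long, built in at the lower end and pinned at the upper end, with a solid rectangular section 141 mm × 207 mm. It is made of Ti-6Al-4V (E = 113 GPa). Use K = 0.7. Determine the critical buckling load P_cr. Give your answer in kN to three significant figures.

Buckling occurs about the weak axis: I_min = h·b³/12 with b = 141 mm (the shorter side).
I_min = 207×141³/12 = 4.836×10^7 mm⁴
I = 4.836×10^7 mm⁴ = 4.836×10^-5 m⁴
Effective length L_e = K·L = 0.7 × 7.09 = 4.963 m
P_cr = π²EI / L_e² = π² × 113×10⁹ × 4.836×10^-5 / 4.963² = 2.189×10^6 N

P_cr ≈ 2190 kN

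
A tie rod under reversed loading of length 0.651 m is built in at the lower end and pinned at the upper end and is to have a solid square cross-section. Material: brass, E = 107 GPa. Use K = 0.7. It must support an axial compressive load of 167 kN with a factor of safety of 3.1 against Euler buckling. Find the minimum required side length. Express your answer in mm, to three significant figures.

a ≈ 33.2 mm

Required P_cr = n·P = 3.1 × 167 = 517.7 kN
L_e = K·L = 0.7 × 0.651 = 0.4557 m
Required I = P_cr·L_e²/(π²E) = 5.177×10^5 × 0.4557² / (π² × 1.07×10^11) = 1.018×10^-7 m⁴
I_req = 1.018×10^5 mm⁴
Solid square: I = a⁴/12  ⇒  a = (12I)^(1/4) = (12×1.018×10^5)^(1/4) = 33.2 mm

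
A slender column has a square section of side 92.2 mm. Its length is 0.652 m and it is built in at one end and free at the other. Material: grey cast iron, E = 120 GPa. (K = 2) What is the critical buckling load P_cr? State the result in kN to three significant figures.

P_cr ≈ 4190 kN

I = a⁴/12 = 92.2⁴/12 = 6.022×10^6 mm⁴
I = 6.022×10^6 mm⁴ = 6.022×10^-6 m⁴
Effective length L_e = K·L = 2 × 0.652 = 1.304 m
P_cr = π²EI / L_e² = π² × 120×10⁹ × 6.022×10^-6 / 1.304² = 4.194×10^6 N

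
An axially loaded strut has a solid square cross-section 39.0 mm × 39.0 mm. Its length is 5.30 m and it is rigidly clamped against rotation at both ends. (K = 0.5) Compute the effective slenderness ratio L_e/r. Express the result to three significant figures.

λ ≈ 235

I = a⁴/12 = 39.0⁴/12 = 1.928×10^5 mm⁴
A = 1.521×10^3 mm²;  r_min = √(I/A) = √(1.928×10^5/1.521×10^3) = 11.26 mm
L_e = K·L = 0.5 × 5.30 m = 2.650 m = 2650.0 mm
λ = L_e / r_min = 2650.0 / 11.26 = 235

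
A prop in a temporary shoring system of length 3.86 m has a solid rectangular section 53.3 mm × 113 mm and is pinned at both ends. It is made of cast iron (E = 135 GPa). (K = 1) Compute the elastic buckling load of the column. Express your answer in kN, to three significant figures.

P_cr ≈ 128 kN

Buckling occurs about the weak axis: I_min = h·b³/12 with b = 53.3 mm (the shorter side).
I_min = 113×53.3³/12 = 1.426×10^6 mm⁴
I = 1.426×10^6 mm⁴ = 1.426×10^-6 m⁴
Effective length L_e = K·L = 1 × 3.86 = 3.860 m
P_cr = π²EI / L_e² = π² × 135×10⁹ × 1.426×10^-6 / 3.860² = 1.275×10^5 N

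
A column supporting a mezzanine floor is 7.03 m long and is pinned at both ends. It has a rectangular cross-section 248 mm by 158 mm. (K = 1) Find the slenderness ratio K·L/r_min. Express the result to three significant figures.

λ ≈ 154

For a rectangle r_min = b/√12 = 158/√12 = 45.61 mm
L_e = K·L = 1 × 7.03 m = 7.030 m = 7030.0 mm
λ = L_e / r_min = 7030.0 / 45.61 = 154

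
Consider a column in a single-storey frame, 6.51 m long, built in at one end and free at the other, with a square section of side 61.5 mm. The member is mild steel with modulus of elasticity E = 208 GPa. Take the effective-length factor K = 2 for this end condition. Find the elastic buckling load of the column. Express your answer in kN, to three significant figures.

P_cr ≈ 14.4 kN

I = a⁴/12 = 61.5⁴/12 = 1.192×10^6 mm⁴
I = 1.192×10^6 mm⁴ = 1.192×10^-6 m⁴
Effective length L_e = K·L = 2 × 6.51 = 13.02 m
P_cr = π²EI / L_e² = π² × 208×10⁹ × 1.192×10^-6 / 13.02² = 1.444×10^4 N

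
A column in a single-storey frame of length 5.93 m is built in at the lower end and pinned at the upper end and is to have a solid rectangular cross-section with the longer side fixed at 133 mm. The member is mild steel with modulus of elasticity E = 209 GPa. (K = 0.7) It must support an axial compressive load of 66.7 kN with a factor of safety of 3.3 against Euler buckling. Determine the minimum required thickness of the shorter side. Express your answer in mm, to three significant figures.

b ≈ 54.9 mm

Required P_cr = n·P = 3.3 × 66.7 = 220.1 kN
L_e = K·L = 0.7 × 5.93 = 4.151 m
Required I = P_cr·L_e²/(π²E) = 2.201×10^5 × 4.151² / (π² × 2.09×10^11) = 1.839×10^-6 m⁴
I_req = 1.839×10^6 mm⁴
Rectangle, weak axis: I_min = h·b³/12 with h = 133 mm fixed  ⇒  b = (12I/h)^(1/3) = 54.9 mm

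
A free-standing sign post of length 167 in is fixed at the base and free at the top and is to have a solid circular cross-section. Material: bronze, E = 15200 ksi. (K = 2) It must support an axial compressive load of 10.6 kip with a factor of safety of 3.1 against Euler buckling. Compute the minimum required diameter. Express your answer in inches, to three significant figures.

Required P_cr = n·P = 3.1 × 10.6 = 32.86 kip
L_e = K·L = 2 × 167 = 334.0 in
Required I = P_cr·L_e²/(π²E) = 3.286×10^4 × 334.0² / (π² × 1.52×10^7) = 24.44 in⁴
Solid circle: I = πd⁴/64  ⇒  d = (64I/π)^(1/4) = (64×24.44/π)^(1/4) = 4.72 in

d ≈ 4.72 in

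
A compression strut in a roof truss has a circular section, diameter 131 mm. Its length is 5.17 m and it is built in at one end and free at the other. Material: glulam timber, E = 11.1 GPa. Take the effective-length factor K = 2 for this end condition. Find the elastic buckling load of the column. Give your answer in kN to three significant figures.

I = πd⁴/64 = π×131⁴/64 = 1.446×10^7 mm⁴
I = 1.446×10^7 mm⁴ = 1.446×10^-5 m⁴
Effective length L_e = K·L = 2 × 5.17 = 10.34 m
P_cr = π²EI / L_e² = π² × 11.1×10⁹ × 1.446×10^-5 / 10.34² = 1.481×10^4 N

P_cr ≈ 14.8 kN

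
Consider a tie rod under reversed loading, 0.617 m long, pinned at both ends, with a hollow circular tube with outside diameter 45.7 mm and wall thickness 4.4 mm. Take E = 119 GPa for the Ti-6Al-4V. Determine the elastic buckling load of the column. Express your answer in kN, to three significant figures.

P_cr ≈ 380 kN

Inner diameter d_i = 45.7 − 2×4.4 = 36.90 mm
I = π(d_o⁴ − d_i⁴)/64 = π(45.7⁴ − 36.90⁴)/64 = 1.231×10^5 mm⁴
I = 1.231×10^5 mm⁴ = 1.231×10^-7 m⁴
Effective length L_e = K·L = 1 × 0.617 = 0.6170 m
P_cr = π²EI / L_e² = π² × 119×10⁹ × 1.231×10^-7 / 0.6170² = 3.798×10^5 N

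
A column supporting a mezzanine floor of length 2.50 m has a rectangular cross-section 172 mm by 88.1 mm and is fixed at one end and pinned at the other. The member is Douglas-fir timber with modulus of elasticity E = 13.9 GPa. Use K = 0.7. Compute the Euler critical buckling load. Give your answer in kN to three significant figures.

Buckling occurs about the weak axis: I_min = h·b³/12 with b = 88.1 mm (the shorter side).
I_min = 172×88.1³/12 = 9.801×10^6 mm⁴
I = 9.801×10^6 mm⁴ = 9.801×10^-6 m⁴
Effective length L_e = K·L = 0.7 × 2.50 = 1.750 m
P_cr = π²EI / L_e² = π² × 13.9×10⁹ × 9.801×10^-6 / 1.750² = 4.390×10^5 N

P_cr ≈ 439 kN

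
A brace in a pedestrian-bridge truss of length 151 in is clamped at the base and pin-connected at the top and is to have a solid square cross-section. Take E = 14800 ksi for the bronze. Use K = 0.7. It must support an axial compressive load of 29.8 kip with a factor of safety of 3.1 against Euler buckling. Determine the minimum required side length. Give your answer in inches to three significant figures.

Required P_cr = n·P = 3.1 × 29.8 = 92.38 kip
L_e = K·L = 0.7 × 151 = 105.7 in
Required I = P_cr·L_e²/(π²E) = 9.238×10^4 × 105.7² / (π² × 1.48×10^7) = 7.066 in⁴
Solid square: I = a⁴/12  ⇒  a = (12I)^(1/4) = (12×7.066)^(1/4) = 3.03 in

a ≈ 3.03 in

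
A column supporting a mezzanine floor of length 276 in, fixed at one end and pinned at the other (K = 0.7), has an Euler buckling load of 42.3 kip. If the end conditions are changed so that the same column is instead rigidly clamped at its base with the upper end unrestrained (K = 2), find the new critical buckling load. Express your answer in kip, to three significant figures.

P_cr ≈ 5.18 kip

P_cr ∝ 1/K², so P_cr,new = P_cr,old × (K_old/K_new)² = 42.3 × (0.7/2)²
= 42.3 × 0.1225 = 5.18 kip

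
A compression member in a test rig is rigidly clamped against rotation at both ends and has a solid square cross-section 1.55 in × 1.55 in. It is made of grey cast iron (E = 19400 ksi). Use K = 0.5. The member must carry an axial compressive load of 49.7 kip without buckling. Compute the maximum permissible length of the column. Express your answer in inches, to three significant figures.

L_max ≈ 86.1 in

I = a⁴/12 = 1.55⁴/12 = 0.4810 in⁴
At the buckling limit P_cr = P = 4.970×10^4 lb
From P_cr = π²EI/(K·L)²:  L = (1/K)·√(π²EI/P_cr) = (1/0.5)·√(π²×1.94×10^7×0.4810/4.970×10^4)
L = 86.1 in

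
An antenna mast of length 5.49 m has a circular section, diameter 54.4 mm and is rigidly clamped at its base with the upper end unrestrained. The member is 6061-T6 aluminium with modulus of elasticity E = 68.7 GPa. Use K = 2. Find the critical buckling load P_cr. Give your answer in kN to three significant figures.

P_cr ≈ 2.42 kN

I = πd⁴/64 = π×54.4⁴/64 = 4.299×10^5 mm⁴
I = 4.299×10^5 mm⁴ = 4.299×10^-7 m⁴
Effective length L_e = K·L = 2 × 5.49 = 10.98 m
P_cr = π²EI / L_e² = π² × 68.7×10⁹ × 4.299×10^-7 / 10.98² = 2.418×10^3 N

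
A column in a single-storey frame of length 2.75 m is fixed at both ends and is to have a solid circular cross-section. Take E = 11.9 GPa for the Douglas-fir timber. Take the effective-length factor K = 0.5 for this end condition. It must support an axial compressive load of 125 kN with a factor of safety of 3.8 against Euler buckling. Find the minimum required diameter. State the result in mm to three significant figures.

Required P_cr = n·P = 3.8 × 125 = 475.0 kN
L_e = K·L = 0.5 × 2.75 = 1.375 m
Required I = P_cr·L_e²/(π²E) = 4.750×10^5 × 1.375² / (π² × 1.19×10^10) = 7.646×10^-6 m⁴
I_req = 7.646×10^6 mm⁴
Solid circle: I = πd⁴/64  ⇒  d = (64I/π)^(1/4) = (64×7.646×10^6/π)^(1/4) = 112 mm

d ≈ 112 mm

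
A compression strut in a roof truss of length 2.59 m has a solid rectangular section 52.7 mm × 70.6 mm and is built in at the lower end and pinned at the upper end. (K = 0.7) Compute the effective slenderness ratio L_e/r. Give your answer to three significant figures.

For a rectangle r_min = b/√12 = 52.7/√12 = 15.21 mm
L_e = K·L = 0.7 × 2.59 m = 1.813 m = 1813.0 mm
λ = L_e / r_min = 1813.0 / 15.21 = 119

λ ≈ 119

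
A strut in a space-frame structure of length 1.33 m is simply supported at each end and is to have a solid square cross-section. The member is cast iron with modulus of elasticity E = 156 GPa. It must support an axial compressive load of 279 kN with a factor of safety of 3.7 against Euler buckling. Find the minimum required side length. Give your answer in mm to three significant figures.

a ≈ 61.4 mm

Required P_cr = n·P = 3.7 × 279 = 1032 kN
L_e = K·L = 1 × 1.33 = 1.330 m
Required I = P_cr·L_e²/(π²E) = 1.032×10^6 × 1.330² / (π² × 1.56×10^11) = 1.186×10^-6 m⁴
I_req = 1.186×10^6 mm⁴
Solid square: I = a⁴/12  ⇒  a = (12I)^(1/4) = (12×1.186×10^6)^(1/4) = 61.4 mm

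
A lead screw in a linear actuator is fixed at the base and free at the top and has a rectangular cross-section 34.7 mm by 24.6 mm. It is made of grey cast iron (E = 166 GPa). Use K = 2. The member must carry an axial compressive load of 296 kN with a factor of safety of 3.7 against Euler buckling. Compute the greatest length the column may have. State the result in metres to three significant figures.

Buckling occurs about the weak axis: I_min = h·b³/12 with b = 24.6 mm (the shorter side).
I_min = 34.7×24.6³/12 = 4.305×10^4 mm⁴
I = 4.305×10^-8 m⁴
Required critical load P_cr = n·P = 3.7 × 296 = 1095 kN = 1.095×10^6 N
From P_cr = π²EI/(K·L)²:  L = (1/K)·√(π²EI/P_cr) = (1/2)·√(π²×1.66×10^11×4.305×10^-8/1.095×10^6)
L = 0.127 m

L_max ≈ 0.127 m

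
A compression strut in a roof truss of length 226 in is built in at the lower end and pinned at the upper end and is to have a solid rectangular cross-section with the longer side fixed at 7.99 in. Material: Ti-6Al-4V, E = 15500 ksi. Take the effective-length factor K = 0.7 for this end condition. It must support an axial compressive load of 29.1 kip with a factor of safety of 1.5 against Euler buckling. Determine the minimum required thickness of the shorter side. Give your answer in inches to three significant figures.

Required P_cr = n·P = 1.5 × 29.1 = 43.65 kip
L_e = K·L = 0.7 × 226 = 158.2 in
Required I = P_cr·L_e²/(π²E) = 4.365×10^4 × 158.2² / (π² × 1.55×10^7) = 7.141 in⁴
Rectangle, weak axis: I_min = h·b³/12 with h = 7.99 in fixed  ⇒  b = (12I/h)^(1/3) = 2.21 in

b ≈ 2.21 in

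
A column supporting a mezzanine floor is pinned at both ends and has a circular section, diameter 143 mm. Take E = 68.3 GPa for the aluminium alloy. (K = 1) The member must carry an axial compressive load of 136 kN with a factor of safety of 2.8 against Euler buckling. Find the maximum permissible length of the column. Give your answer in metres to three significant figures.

L_max ≈ 6.03 m

I = πd⁴/64 = π×143⁴/64 = 2.053×10^7 mm⁴
I = 2.053×10^-5 m⁴
Required critical load P_cr = n·P = 2.8 × 136 = 380.8 kN = 3.808×10^5 N
From P_cr = π²EI/(K·L)²:  L = (1/K)·√(π²EI/P_cr) = (1/1)·√(π²×6.83×10^10×2.053×10^-5/3.808×10^5)
L = 6.03 m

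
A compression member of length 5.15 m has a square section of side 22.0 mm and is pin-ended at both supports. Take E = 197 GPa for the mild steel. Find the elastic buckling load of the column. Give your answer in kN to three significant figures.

P_cr ≈ 1.43 kN

I = a⁴/12 = 22.0⁴/12 = 1.952×10^4 mm⁴
I = 1.952×10^4 mm⁴ = 1.952×10^-8 m⁴
Effective length L_e = K·L = 1 × 5.15 = 5.150 m
P_cr = π²EI / L_e² = π² × 197×10⁹ × 1.952×10^-8 / 5.150² = 1.431×10^3 N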